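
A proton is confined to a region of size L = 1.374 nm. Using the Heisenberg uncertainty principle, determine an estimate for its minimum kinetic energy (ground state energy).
2.748 μeV

Using the uncertainty principle to estimate ground state energy:

1. The position uncertainty is approximately the confinement size:
   Δx ≈ L = 1.374e-09 m

2. From ΔxΔp ≥ ℏ/2, the minimum momentum uncertainty is:
   Δp ≈ ℏ/(2L) = 3.838e-26 kg·m/s

3. The kinetic energy is approximately:
   KE ≈ (Δp)²/(2m) = (3.838e-26)²/(2 × 1.673e-27 kg)
   KE ≈ 4.402e-25 J = 2.748 μeV

This is an order-of-magnitude estimate of the ground state energy.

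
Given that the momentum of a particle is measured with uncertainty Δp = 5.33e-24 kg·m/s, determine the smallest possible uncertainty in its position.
9.893 pm

Using the Heisenberg uncertainty principle:
ΔxΔp ≥ ℏ/2

The minimum uncertainty in position is:
Δx_min = ℏ/(2Δp)
Δx_min = (1.055e-34 J·s) / (2 × 5.330e-24 kg·m/s)
Δx_min = 9.893e-12 m = 9.893 pm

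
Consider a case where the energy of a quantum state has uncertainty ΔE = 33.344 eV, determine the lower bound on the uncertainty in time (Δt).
9.870 as

Using the energy-time uncertainty principle:
ΔEΔt ≥ ℏ/2

The minimum uncertainty in time is:
Δt_min = ℏ/(2ΔE)
Δt_min = (1.055e-34 J·s) / (2 × 5.342e-18 J)
Δt_min = 9.870e-18 s = 9.870 as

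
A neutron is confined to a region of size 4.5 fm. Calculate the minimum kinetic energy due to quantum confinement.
255.818 keV

Using the uncertainty principle:

1. Position uncertainty: Δx ≈ 4.500e-15 m
2. Minimum momentum uncertainty: Δp = ℏ/(2Δx) = 1.172e-20 kg·m/s
3. Minimum kinetic energy:
   KE = (Δp)²/(2m) = (1.172e-20)²/(2 × 1.675e-27 kg)
   KE = 4.099e-14 J = 255.818 keV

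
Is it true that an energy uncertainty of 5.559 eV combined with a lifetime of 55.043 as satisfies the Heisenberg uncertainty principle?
No, it violates the uncertainty relation.

Calculate the product ΔEΔt:
ΔE = 5.559 eV = 8.906e-19 J
ΔEΔt = (8.906e-19 J) × (5.504e-17 s)
ΔEΔt = 4.902e-35 J·s

Compare to the minimum allowed value ℏ/2:
ℏ/2 = 5.273e-35 J·s

Since ΔEΔt = 4.902e-35 J·s < 5.273e-35 J·s = ℏ/2,
this violates the uncertainty relation.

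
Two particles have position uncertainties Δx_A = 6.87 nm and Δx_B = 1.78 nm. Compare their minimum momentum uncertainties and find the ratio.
Particle B has the larger minimum momentum uncertainty, by a factor of 3.86.

For each particle, the minimum momentum uncertainty is Δp_min = ℏ/(2Δx):

Particle A: Δp_A = ℏ/(2×6.870e-09 m) = 7.675e-27 kg·m/s
Particle B: Δp_B = ℏ/(2×1.780e-09 m) = 2.962e-26 kg·m/s

Ratio: Δp_B/Δp_A = 3.86

Since Δp_min ∝ 1/Δx, the particle with smaller position uncertainty (B) has larger momentum uncertainty.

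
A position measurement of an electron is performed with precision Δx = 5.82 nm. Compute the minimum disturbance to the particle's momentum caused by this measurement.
9.060 × 10^-27 kg·m/s

The uncertainty principle implies that measuring position disturbs momentum:
ΔxΔp ≥ ℏ/2

When we measure position with precision Δx, we necessarily introduce a momentum uncertainty:
Δp ≥ ℏ/(2Δx)
Δp_min = (1.055e-34 J·s) / (2 × 5.820e-09 m)
Δp_min = 9.060e-27 kg·m/s

The more precisely we measure position, the greater the momentum disturbance.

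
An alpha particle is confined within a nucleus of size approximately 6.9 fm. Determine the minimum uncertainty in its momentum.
7.642 × 10^-21 kg·m/s

Using the Heisenberg uncertainty principle:
ΔxΔp ≥ ℏ/2

With Δx ≈ L = 6.900e-15 m (the confinement size):
Δp_min = ℏ/(2Δx)
Δp_min = (1.055e-34 J·s) / (2 × 6.900e-15 m)
Δp_min = 7.642e-21 kg·m/s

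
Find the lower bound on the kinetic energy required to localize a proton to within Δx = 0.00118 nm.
3.726 eV

Localizing a particle requires giving it sufficient momentum uncertainty:

1. From uncertainty principle: Δp ≥ ℏ/(2Δx)
   Δp_min = (1.055e-34 J·s) / (2 × 1.180e-12 m)
   Δp_min = 4.469e-23 kg·m/s

2. This momentum uncertainty corresponds to kinetic energy:
   KE ≈ (Δp)²/(2m) = (4.469e-23)²/(2 × 1.673e-27 kg)
   KE = 5.969e-19 J = 3.726 eV

Tighter localization requires more energy.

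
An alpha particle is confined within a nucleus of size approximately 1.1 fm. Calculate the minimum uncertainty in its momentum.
4.794 × 10^-20 kg·m/s

Using the Heisenberg uncertainty principle:
ΔxΔp ≥ ℏ/2

With Δx ≈ L = 1.100e-15 m (the confinement size):
Δp_min = ℏ/(2Δx)
Δp_min = (1.055e-34 J·s) / (2 × 1.100e-15 m)
Δp_min = 4.794e-20 kg·m/s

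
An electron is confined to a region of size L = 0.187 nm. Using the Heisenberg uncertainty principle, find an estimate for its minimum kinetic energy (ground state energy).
272.383 meV

Using the uncertainty principle to estimate ground state energy:

1. The position uncertainty is approximately the confinement size:
   Δx ≈ L = 1.870e-10 m

2. From ΔxΔp ≥ ℏ/2, the minimum momentum uncertainty is:
   Δp ≈ ℏ/(2L) = 2.820e-25 kg·m/s

3. The kinetic energy is approximately:
   KE ≈ (Δp)²/(2m) = (2.820e-25)²/(2 × 9.109e-31 kg)
   KE ≈ 4.364e-20 J = 272.383 meV

This is an order-of-magnitude estimate of the ground state energy.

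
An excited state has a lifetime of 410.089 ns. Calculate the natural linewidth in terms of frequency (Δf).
194.049 kHz

Using the energy-time uncertainty principle and E = hf:
ΔEΔt ≥ ℏ/2
hΔf·Δt ≥ ℏ/2

The minimum frequency uncertainty is:
Δf = ℏ/(2hτ) = 1/(4πτ)
Δf = 1/(4π × 4.101e-07 s)
Δf = 1.940e+05 Hz = 194.049 kHz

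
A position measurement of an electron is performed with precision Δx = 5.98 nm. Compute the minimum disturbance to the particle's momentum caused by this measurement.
8.817 × 10^-27 kg·m/s

The uncertainty principle implies that measuring position disturbs momentum:
ΔxΔp ≥ ℏ/2

When we measure position with precision Δx, we necessarily introduce a momentum uncertainty:
Δp ≥ ℏ/(2Δx)
Δp_min = (1.055e-34 J·s) / (2 × 5.980e-09 m)
Δp_min = 8.817e-27 kg·m/s

The more precisely we measure position, the greater the momentum disturbance.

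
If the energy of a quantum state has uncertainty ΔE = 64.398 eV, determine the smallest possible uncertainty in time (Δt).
5.110 as

Using the energy-time uncertainty principle:
ΔEΔt ≥ ℏ/2

The minimum uncertainty in time is:
Δt_min = ℏ/(2ΔE)
Δt_min = (1.055e-34 J·s) / (2 × 1.032e-17 J)
Δt_min = 5.110e-18 s = 5.110 as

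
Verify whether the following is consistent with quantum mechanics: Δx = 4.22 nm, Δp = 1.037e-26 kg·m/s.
No, it violates the uncertainty principle (impossible measurement).

Calculate the product ΔxΔp:
ΔxΔp = (4.220e-09 m) × (1.037e-26 kg·m/s)
ΔxΔp = 4.376e-35 J·s

Compare to the minimum allowed value ℏ/2:
ℏ/2 = 5.273e-35 J·s

Since ΔxΔp = 4.376e-35 J·s < 5.273e-35 J·s = ℏ/2,
the measurement violates the uncertainty principle.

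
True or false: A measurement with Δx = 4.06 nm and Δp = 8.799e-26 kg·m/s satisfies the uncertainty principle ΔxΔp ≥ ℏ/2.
Yes, it satisfies the uncertainty principle.

Calculate the product ΔxΔp:
ΔxΔp = (4.060e-09 m) × (8.799e-26 kg·m/s)
ΔxΔp = 3.572e-34 J·s

Compare to the minimum allowed value ℏ/2:
ℏ/2 = 5.273e-35 J·s

Since ΔxΔp = 3.572e-34 J·s ≥ 5.273e-35 J·s = ℏ/2,
the measurement satisfies the uncertainty principle.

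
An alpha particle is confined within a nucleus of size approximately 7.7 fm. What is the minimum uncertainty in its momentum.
6.848 × 10^-21 kg·m/s

Using the Heisenberg uncertainty principle:
ΔxΔp ≥ ℏ/2

With Δx ≈ L = 7.700e-15 m (the confinement size):
Δp_min = ℏ/(2Δx)
Δp_min = (1.055e-34 J·s) / (2 × 7.700e-15 m)
Δp_min = 6.848e-21 kg·m/s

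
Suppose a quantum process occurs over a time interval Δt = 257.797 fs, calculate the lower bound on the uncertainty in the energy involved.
1.277 meV

Using the energy-time uncertainty principle:
ΔEΔt ≥ ℏ/2

The minimum uncertainty in energy is:
ΔE_min = ℏ/(2Δt)
ΔE_min = (1.055e-34 J·s) / (2 × 2.578e-13 s)
ΔE_min = 2.045e-22 J = 1.277 meV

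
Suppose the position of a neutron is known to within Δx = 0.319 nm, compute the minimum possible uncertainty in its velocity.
98.687 m/s

Using the Heisenberg uncertainty principle and Δp = mΔv:
ΔxΔp ≥ ℏ/2
Δx(mΔv) ≥ ℏ/2

The minimum uncertainty in velocity is:
Δv_min = ℏ/(2mΔx)
Δv_min = (1.055e-34 J·s) / (2 × 1.675e-27 kg × 3.190e-10 m)
Δv_min = 9.869e+01 m/s = 98.687 m/s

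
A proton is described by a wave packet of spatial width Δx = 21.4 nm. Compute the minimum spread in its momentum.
2.464 × 10^-27 kg·m/s

For a wave packet, the spatial width Δx and momentum spread Δp are related by the uncertainty principle:
ΔxΔp ≥ ℏ/2

The minimum momentum spread is:
Δp_min = ℏ/(2Δx)
Δp_min = (1.055e-34 J·s) / (2 × 2.140e-08 m)
Δp_min = 2.464e-27 kg·m/s

A wave packet cannot have both a well-defined position and well-defined momentum.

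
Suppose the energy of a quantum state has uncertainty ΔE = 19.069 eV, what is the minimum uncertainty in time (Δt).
17.259 as

Using the energy-time uncertainty principle:
ΔEΔt ≥ ℏ/2

The minimum uncertainty in time is:
Δt_min = ℏ/(2ΔE)
Δt_min = (1.055e-34 J·s) / (2 × 3.055e-18 J)
Δt_min = 1.726e-17 s = 17.259 as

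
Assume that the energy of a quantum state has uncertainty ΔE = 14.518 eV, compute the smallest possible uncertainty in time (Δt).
22.669 as

Using the energy-time uncertainty principle:
ΔEΔt ≥ ℏ/2

The minimum uncertainty in time is:
Δt_min = ℏ/(2ΔE)
Δt_min = (1.055e-34 J·s) / (2 × 2.326e-18 J)
Δt_min = 2.267e-17 s = 22.669 as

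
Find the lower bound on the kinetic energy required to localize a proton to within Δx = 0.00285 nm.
638.652 meV

Localizing a particle requires giving it sufficient momentum uncertainty:

1. From uncertainty principle: Δp ≥ ℏ/(2Δx)
   Δp_min = (1.055e-34 J·s) / (2 × 2.850e-12 m)
   Δp_min = 1.850e-23 kg·m/s

2. This momentum uncertainty corresponds to kinetic energy:
   KE ≈ (Δp)²/(2m) = (1.850e-23)²/(2 × 1.673e-27 kg)
   KE = 1.023e-19 J = 638.652 meV

Tighter localization requires more energy.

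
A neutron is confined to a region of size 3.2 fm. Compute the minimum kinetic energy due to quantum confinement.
505.890 keV

Using the uncertainty principle:

1. Position uncertainty: Δx ≈ 3.200e-15 m
2. Minimum momentum uncertainty: Δp = ℏ/(2Δx) = 1.648e-20 kg·m/s
3. Minimum kinetic energy:
   KE = (Δp)²/(2m) = (1.648e-20)²/(2 × 1.675e-27 kg)
   KE = 8.105e-14 J = 505.890 keV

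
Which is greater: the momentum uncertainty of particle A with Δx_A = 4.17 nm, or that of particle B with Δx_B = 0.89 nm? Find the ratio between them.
Particle B has the larger minimum momentum uncertainty, by a factor of 4.69.

For each particle, the minimum momentum uncertainty is Δp_min = ℏ/(2Δx):

Particle A: Δp_A = ℏ/(2×4.170e-09 m) = 1.264e-26 kg·m/s
Particle B: Δp_B = ℏ/(2×8.900e-10 m) = 5.925e-26 kg·m/s

Ratio: Δp_B/Δp_A = 4.69

Since Δp_min ∝ 1/Δx, the particle with smaller position uncertainty (B) has larger momentum uncertainty.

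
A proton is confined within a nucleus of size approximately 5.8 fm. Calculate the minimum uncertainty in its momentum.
9.091 × 10^-21 kg·m/s

Using the Heisenberg uncertainty principle:
ΔxΔp ≥ ℏ/2

With Δx ≈ L = 5.800e-15 m (the confinement size):
Δp_min = ℏ/(2Δx)
Δp_min = (1.055e-34 J·s) / (2 × 5.800e-15 m)
Δp_min = 9.091e-21 kg·m/s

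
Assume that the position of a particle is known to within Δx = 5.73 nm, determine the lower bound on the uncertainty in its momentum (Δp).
9.202 × 10^-27 kg·m/s

Using the Heisenberg uncertainty principle:
ΔxΔp ≥ ℏ/2

The minimum uncertainty in momentum is:
Δp_min = ℏ/(2Δx)
Δp_min = (1.055e-34 J·s) / (2 × 5.730e-09 m)
Δp_min = 9.202e-27 kg·m/s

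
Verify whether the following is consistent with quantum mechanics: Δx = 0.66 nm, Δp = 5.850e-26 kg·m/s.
No, it violates the uncertainty principle (impossible measurement).

Calculate the product ΔxΔp:
ΔxΔp = (6.600e-10 m) × (5.850e-26 kg·m/s)
ΔxΔp = 3.861e-35 J·s

Compare to the minimum allowed value ℏ/2:
ℏ/2 = 5.273e-35 J·s

Since ΔxΔp = 3.861e-35 J·s < 5.273e-35 J·s = ℏ/2,
the measurement violates the uncertainty principle.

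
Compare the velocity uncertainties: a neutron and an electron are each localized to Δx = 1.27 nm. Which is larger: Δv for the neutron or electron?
The electron has the larger minimum velocity uncertainty, by a ratio of 1838.7.

For both particles, Δp_min = ℏ/(2Δx) = 4.152e-26 kg·m/s (same for both).

The velocity uncertainty is Δv = Δp/m:
- neutron: Δv = 4.152e-26 / 1.675e-27 = 2.479e+01 m/s = 24.788 m/s
- electron: Δv = 4.152e-26 / 9.109e-31 = 4.558e+04 m/s = 45.578 km/s

Ratio: 4.558e+04 / 2.479e+01 = 1838.7

The lighter particle has larger velocity uncertainty because Δv ∝ 1/m.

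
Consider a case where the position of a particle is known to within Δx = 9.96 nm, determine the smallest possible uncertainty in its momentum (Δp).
5.294 × 10^-27 kg·m/s

Using the Heisenberg uncertainty principle:
ΔxΔp ≥ ℏ/2

The minimum uncertainty in momentum is:
Δp_min = ℏ/(2Δx)
Δp_min = (1.055e-34 J·s) / (2 × 9.960e-09 m)
Δp_min = 5.294e-27 kg·m/s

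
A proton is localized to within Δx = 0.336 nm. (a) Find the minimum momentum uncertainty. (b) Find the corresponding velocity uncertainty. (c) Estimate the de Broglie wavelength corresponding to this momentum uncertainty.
(a) Δp_min = 1.569 × 10^-25 kg·m/s
(b) Δv_min = 93.823 m/s
(c) λ_dB = 4.222 nm

Step-by-step:

(a) From the uncertainty principle:
Δp_min = ℏ/(2Δx) = (1.055e-34 J·s)/(2 × 3.360e-10 m) = 1.569e-25 kg·m/s

(b) The velocity uncertainty:
Δv = Δp/m = (1.569e-25 kg·m/s)/(1.673e-27 kg) = 9.382e+01 m/s = 93.823 m/s

(c) The de Broglie wavelength for this momentum:
λ = h/p = (6.626e-34 J·s)/(1.569e-25 kg·m/s) = 4.222e-09 m = 4.222 nm

Note: The de Broglie wavelength is comparable to the localization size, as expected from wave-particle duality.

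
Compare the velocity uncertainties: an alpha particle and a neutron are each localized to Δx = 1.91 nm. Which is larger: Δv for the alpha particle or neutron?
The neutron has the larger minimum velocity uncertainty, by a ratio of 4.0.

For both particles, Δp_min = ℏ/(2Δx) = 2.761e-26 kg·m/s (same for both).

The velocity uncertainty is Δv = Δp/m:
- alpha particle: Δv = 2.761e-26 / 6.645e-27 = 4.155e+00 m/s = 4.155 m/s
- neutron: Δv = 2.761e-26 / 1.675e-27 = 1.648e+01 m/s = 16.482 m/s

Ratio: 1.648e+01 / 4.155e+00 = 4.0

The lighter particle has larger velocity uncertainty because Δv ∝ 1/m.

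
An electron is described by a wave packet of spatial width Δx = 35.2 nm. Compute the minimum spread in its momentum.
1.498 × 10^-27 kg·m/s

For a wave packet, the spatial width Δx and momentum spread Δp are related by the uncertainty principle:
ΔxΔp ≥ ℏ/2

The minimum momentum spread is:
Δp_min = ℏ/(2Δx)
Δp_min = (1.055e-34 J·s) / (2 × 3.520e-08 m)
Δp_min = 1.498e-27 kg·m/s

A wave packet cannot have both a well-defined position and well-defined momentum.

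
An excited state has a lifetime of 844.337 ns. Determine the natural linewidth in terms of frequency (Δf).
94.248 kHz

Using the energy-time uncertainty principle and E = hf:
ΔEΔt ≥ ℏ/2
hΔf·Δt ≥ ℏ/2

The minimum frequency uncertainty is:
Δf = ℏ/(2hτ) = 1/(4πτ)
Δf = 1/(4π × 8.443e-07 s)
Δf = 9.425e+04 Hz = 94.248 kHz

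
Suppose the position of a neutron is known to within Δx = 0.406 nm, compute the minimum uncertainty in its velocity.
77.540 m/s

Using the Heisenberg uncertainty principle and Δp = mΔv:
ΔxΔp ≥ ℏ/2
Δx(mΔv) ≥ ℏ/2

The minimum uncertainty in velocity is:
Δv_min = ℏ/(2mΔx)
Δv_min = (1.055e-34 J·s) / (2 × 1.675e-27 kg × 4.060e-10 m)
Δv_min = 7.754e+01 m/s = 77.540 m/s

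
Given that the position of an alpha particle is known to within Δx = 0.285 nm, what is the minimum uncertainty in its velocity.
27.844 m/s

Using the Heisenberg uncertainty principle and Δp = mΔv:
ΔxΔp ≥ ℏ/2
Δx(mΔv) ≥ ℏ/2

The minimum uncertainty in velocity is:
Δv_min = ℏ/(2mΔx)
Δv_min = (1.055e-34 J·s) / (2 × 6.645e-27 kg × 2.850e-10 m)
Δv_min = 2.784e+01 m/s = 27.844 m/s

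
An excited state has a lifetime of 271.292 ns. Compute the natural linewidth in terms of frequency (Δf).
293.328 kHz

Using the energy-time uncertainty principle and E = hf:
ΔEΔt ≥ ℏ/2
hΔf·Δt ≥ ℏ/2

The minimum frequency uncertainty is:
Δf = ℏ/(2hτ) = 1/(4πτ)
Δf = 1/(4π × 2.713e-07 s)
Δf = 2.933e+05 Hz = 293.328 kHz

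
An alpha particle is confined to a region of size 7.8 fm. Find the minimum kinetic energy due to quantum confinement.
21.463 keV

Using the uncertainty principle:

1. Position uncertainty: Δx ≈ 7.800e-15 m
2. Minimum momentum uncertainty: Δp = ℏ/(2Δx) = 6.760e-21 kg·m/s
3. Minimum kinetic energy:
   KE = (Δp)²/(2m) = (6.760e-21)²/(2 × 6.645e-27 kg)
   KE = 3.439e-15 J = 21.463 keV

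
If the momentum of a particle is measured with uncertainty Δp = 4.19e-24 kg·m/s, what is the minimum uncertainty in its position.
12.584 pm

Using the Heisenberg uncertainty principle:
ΔxΔp ≥ ℏ/2

The minimum uncertainty in position is:
Δx_min = ℏ/(2Δp)
Δx_min = (1.055e-34 J·s) / (2 × 4.190e-24 kg·m/s)
Δx_min = 1.258e-11 m = 12.584 pm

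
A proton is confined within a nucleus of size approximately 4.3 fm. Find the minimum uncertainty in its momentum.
1.226 × 10^-20 kg·m/s

Using the Heisenberg uncertainty principle:
ΔxΔp ≥ ℏ/2

With Δx ≈ L = 4.300e-15 m (the confinement size):
Δp_min = ℏ/(2Δx)
Δp_min = (1.055e-34 J·s) / (2 × 4.300e-15 m)
Δp_min = 1.226e-20 kg·m/s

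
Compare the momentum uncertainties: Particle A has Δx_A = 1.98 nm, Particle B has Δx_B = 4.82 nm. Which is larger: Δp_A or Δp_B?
Particle A has the larger minimum momentum uncertainty, by a factor of 2.43.

For each particle, the minimum momentum uncertainty is Δp_min = ℏ/(2Δx):

Particle A: Δp_A = ℏ/(2×1.980e-09 m) = 2.663e-26 kg·m/s
Particle B: Δp_B = ℏ/(2×4.820e-09 m) = 1.094e-26 kg·m/s

Ratio: Δp_A/Δp_B = 2.43

Since Δp_min ∝ 1/Δx, the particle with smaller position uncertainty (A) has larger momentum uncertainty.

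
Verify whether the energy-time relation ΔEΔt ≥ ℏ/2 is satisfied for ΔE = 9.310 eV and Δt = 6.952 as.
No, it violates the uncertainty relation.

Calculate the product ΔEΔt:
ΔE = 9.310 eV = 1.492e-18 J
ΔEΔt = (1.492e-18 J) × (6.952e-18 s)
ΔEΔt = 1.037e-35 J·s

Compare to the minimum allowed value ℏ/2:
ℏ/2 = 5.273e-35 J·s

Since ΔEΔt = 1.037e-35 J·s < 5.273e-35 J·s = ℏ/2,
this violates the uncertainty relation.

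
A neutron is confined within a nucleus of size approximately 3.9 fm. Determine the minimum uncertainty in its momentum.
1.352 × 10^-20 kg·m/s

Using the Heisenberg uncertainty principle:
ΔxΔp ≥ ℏ/2

With Δx ≈ L = 3.900e-15 m (the confinement size):
Δp_min = ℏ/(2Δx)
Δp_min = (1.055e-34 J·s) / (2 × 3.900e-15 m)
Δp_min = 1.352e-20 kg·m/s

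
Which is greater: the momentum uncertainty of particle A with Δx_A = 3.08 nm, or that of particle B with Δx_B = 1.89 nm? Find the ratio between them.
Particle B has the larger minimum momentum uncertainty, by a factor of 1.63.

For each particle, the minimum momentum uncertainty is Δp_min = ℏ/(2Δx):

Particle A: Δp_A = ℏ/(2×3.080e-09 m) = 1.712e-26 kg·m/s
Particle B: Δp_B = ℏ/(2×1.890e-09 m) = 2.790e-26 kg·m/s

Ratio: Δp_B/Δp_A = 1.63

Since Δp_min ∝ 1/Δx, the particle with smaller position uncertainty (B) has larger momentum uncertainty.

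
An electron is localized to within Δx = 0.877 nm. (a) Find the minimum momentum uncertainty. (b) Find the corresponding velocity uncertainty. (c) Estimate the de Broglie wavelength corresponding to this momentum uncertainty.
(a) Δp_min = 6.012 × 10^-26 kg·m/s
(b) Δv_min = 66.002 km/s
(c) λ_dB = 11.021 nm

Step-by-step:

(a) From the uncertainty principle:
Δp_min = ℏ/(2Δx) = (1.055e-34 J·s)/(2 × 8.770e-10 m) = 6.012e-26 kg·m/s

(b) The velocity uncertainty:
Δv = Δp/m = (6.012e-26 kg·m/s)/(9.109e-31 kg) = 6.600e+04 m/s = 66.002 km/s

(c) The de Broglie wavelength for this momentum:
λ = h/p = (6.626e-34 J·s)/(6.012e-26 kg·m/s) = 1.102e-08 m = 11.021 nm

Note: The de Broglie wavelength is comparable to the localization size, as expected from wave-particle duality.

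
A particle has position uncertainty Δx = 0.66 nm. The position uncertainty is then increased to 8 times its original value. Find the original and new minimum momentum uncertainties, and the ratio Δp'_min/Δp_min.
Original Δp_min = 7.989 × 10^-26 kg·m/s; new Δp'_min = 9.986 × 10^-27 kg·m/s; ratio Δp'_min/Δp_min = 1/8.

From the uncertainty principle ΔxΔp ≥ ℏ/2, the minimum momentum uncertainty is Δp_min = ℏ/(2Δx).

Original (Δx = 0.66 nm = 6.600e-10 m):
Δp_min = (1.055e-34 J·s)/(2 × 6.600e-10 m) = 7.989e-26 kg·m/s

When Δx → 8Δx:
Δp'_min = ℏ/(2 × 8Δx) = (1/8) × ℏ/(2Δx) = (1/8) × Δp_min
Δp'_min = 1/8 × 7.989e-26 kg·m/s = 9.986e-27 kg·m/s

Since Δp_min ∝ 1/Δx, when Δx is increased to 8 times its original value, Δp_min decreases to 1/8 of its original value.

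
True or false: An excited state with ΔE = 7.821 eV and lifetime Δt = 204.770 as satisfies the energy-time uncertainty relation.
Yes, it satisfies the uncertainty relation.

Calculate the product ΔEΔt:
ΔE = 7.821 eV = 1.253e-18 J
ΔEΔt = (1.253e-18 J) × (2.048e-16 s)
ΔEΔt = 2.566e-34 J·s

Compare to the minimum allowed value ℏ/2:
ℏ/2 = 5.273e-35 J·s

Since ΔEΔt = 2.566e-34 J·s ≥ 5.273e-35 J·s = ℏ/2,
this satisfies the uncertainty relation.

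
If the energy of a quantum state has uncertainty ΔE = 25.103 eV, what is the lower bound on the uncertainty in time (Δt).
13.110 as

Using the energy-time uncertainty principle:
ΔEΔt ≥ ℏ/2

The minimum uncertainty in time is:
Δt_min = ℏ/(2ΔE)
Δt_min = (1.055e-34 J·s) / (2 × 4.022e-18 J)
Δt_min = 1.311e-17 s = 13.110 as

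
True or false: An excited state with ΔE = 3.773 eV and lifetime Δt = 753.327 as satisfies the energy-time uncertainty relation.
Yes, it satisfies the uncertainty relation.

Calculate the product ΔEΔt:
ΔE = 3.773 eV = 6.045e-19 J
ΔEΔt = (6.045e-19 J) × (7.533e-16 s)
ΔEΔt = 4.554e-34 J·s

Compare to the minimum allowed value ℏ/2:
ℏ/2 = 5.273e-35 J·s

Since ΔEΔt = 4.554e-34 J·s ≥ 5.273e-35 J·s = ℏ/2,
this satisfies the uncertainty relation.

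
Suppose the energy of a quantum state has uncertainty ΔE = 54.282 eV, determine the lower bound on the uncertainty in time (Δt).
6.063 as

Using the energy-time uncertainty principle:
ΔEΔt ≥ ℏ/2

The minimum uncertainty in time is:
Δt_min = ℏ/(2ΔE)
Δt_min = (1.055e-34 J·s) / (2 × 8.697e-18 J)
Δt_min = 6.063e-18 s = 6.063 as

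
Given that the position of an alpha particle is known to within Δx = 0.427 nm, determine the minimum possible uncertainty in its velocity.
18.584 m/s

Using the Heisenberg uncertainty principle and Δp = mΔv:
ΔxΔp ≥ ℏ/2
Δx(mΔv) ≥ ℏ/2

The minimum uncertainty in velocity is:
Δv_min = ℏ/(2mΔx)
Δv_min = (1.055e-34 J·s) / (2 × 6.645e-27 kg × 4.270e-10 m)
Δv_min = 1.858e+01 m/s = 18.584 m/s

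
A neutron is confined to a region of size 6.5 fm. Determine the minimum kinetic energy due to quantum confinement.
122.611 keV

Using the uncertainty principle:

1. Position uncertainty: Δx ≈ 6.500e-15 m
2. Minimum momentum uncertainty: Δp = ℏ/(2Δx) = 8.112e-21 kg·m/s
3. Minimum kinetic energy:
   KE = (Δp)²/(2m) = (8.112e-21)²/(2 × 1.675e-27 kg)
   KE = 1.964e-14 J = 122.611 keV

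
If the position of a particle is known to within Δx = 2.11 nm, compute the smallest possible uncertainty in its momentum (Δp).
2.499 × 10^-26 kg·m/s

Using the Heisenberg uncertainty principle:
ΔxΔp ≥ ℏ/2

The minimum uncertainty in momentum is:
Δp_min = ℏ/(2Δx)
Δp_min = (1.055e-34 J·s) / (2 × 2.110e-09 m)
Δp_min = 2.499e-26 kg·m/s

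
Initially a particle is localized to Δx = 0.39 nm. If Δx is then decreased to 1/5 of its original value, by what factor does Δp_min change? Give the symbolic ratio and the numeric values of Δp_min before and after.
Original Δp_min = 1.352 × 10^-25 kg·m/s; new Δp'_min = 6.760 × 10^-25 kg·m/s; ratio Δp'_min/Δp_min = 5.

From the uncertainty principle ΔxΔp ≥ ℏ/2, the minimum momentum uncertainty is Δp_min = ℏ/(2Δx).

Original (Δx = 0.39 nm = 3.900e-10 m):
Δp_min = (1.055e-34 J·s)/(2 × 3.900e-10 m) = 1.352e-25 kg·m/s

When Δx → (1/5)Δx:
Δp'_min = ℏ/(2 × (1/5)Δx) = 5 × ℏ/(2Δx) = 5 × Δp_min
Δp'_min = 5 × 1.352e-25 kg·m/s = 6.760e-25 kg·m/s

Since Δp_min ∝ 1/Δx, when Δx is decreased to 1/5 of its original value, Δp_min increases to 5 times its original value.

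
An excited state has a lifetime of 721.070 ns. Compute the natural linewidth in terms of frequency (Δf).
110.360 kHz

Using the energy-time uncertainty principle and E = hf:
ΔEΔt ≥ ℏ/2
hΔf·Δt ≥ ℏ/2

The minimum frequency uncertainty is:
Δf = ℏ/(2hτ) = 1/(4πτ)
Δf = 1/(4π × 7.211e-07 s)
Δf = 1.104e+05 Hz = 110.360 kHz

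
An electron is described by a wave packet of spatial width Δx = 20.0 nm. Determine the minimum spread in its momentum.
2.636 × 10^-27 kg·m/s

For a wave packet, the spatial width Δx and momentum spread Δp are related by the uncertainty principle:
ΔxΔp ≥ ℏ/2

The minimum momentum spread is:
Δp_min = ℏ/(2Δx)
Δp_min = (1.055e-34 J·s) / (2 × 2.000e-08 m)
Δp_min = 2.636e-27 kg·m/s

A wave packet cannot have both a well-defined position and well-defined momentum.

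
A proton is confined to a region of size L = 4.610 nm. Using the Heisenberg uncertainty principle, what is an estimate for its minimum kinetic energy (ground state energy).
244.091 neV

Using the uncertainty principle to estimate ground state energy:

1. The position uncertainty is approximately the confinement size:
   Δx ≈ L = 4.610e-09 m

2. From ΔxΔp ≥ ℏ/2, the minimum momentum uncertainty is:
   Δp ≈ ℏ/(2L) = 1.144e-26 kg·m/s

3. The kinetic energy is approximately:
   KE ≈ (Δp)²/(2m) = (1.144e-26)²/(2 × 1.673e-27 kg)
   KE ≈ 3.911e-26 J = 244.091 neV

This is an order-of-magnitude estimate of the ground state energy.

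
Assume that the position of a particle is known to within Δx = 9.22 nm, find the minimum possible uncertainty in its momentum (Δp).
5.719 × 10^-27 kg·m/s

Using the Heisenberg uncertainty principle:
ΔxΔp ≥ ℏ/2

The minimum uncertainty in momentum is:
Δp_min = ℏ/(2Δx)
Δp_min = (1.055e-34 J·s) / (2 × 9.220e-09 m)
Δp_min = 5.719e-27 kg·m/s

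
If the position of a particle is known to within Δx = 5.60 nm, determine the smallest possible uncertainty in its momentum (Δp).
9.416 × 10^-27 kg·m/s

Using the Heisenberg uncertainty principle:
ΔxΔp ≥ ℏ/2

The minimum uncertainty in momentum is:
Δp_min = ℏ/(2Δx)
Δp_min = (1.055e-34 J·s) / (2 × 5.600e-09 m)
Δp_min = 9.416e-27 kg·m/s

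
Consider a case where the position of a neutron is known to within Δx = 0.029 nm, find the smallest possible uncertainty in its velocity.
1.086 km/s

Using the Heisenberg uncertainty principle and Δp = mΔv:
ΔxΔp ≥ ℏ/2
Δx(mΔv) ≥ ℏ/2

The minimum uncertainty in velocity is:
Δv_min = ℏ/(2mΔx)
Δv_min = (1.055e-34 J·s) / (2 × 1.675e-27 kg × 2.900e-11 m)
Δv_min = 1.086e+03 m/s = 1.086 km/s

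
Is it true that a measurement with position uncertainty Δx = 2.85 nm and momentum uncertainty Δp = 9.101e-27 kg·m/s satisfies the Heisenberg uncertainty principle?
No, it violates the uncertainty principle (impossible measurement).

Calculate the product ΔxΔp:
ΔxΔp = (2.850e-09 m) × (9.101e-27 kg·m/s)
ΔxΔp = 2.594e-35 J·s

Compare to the minimum allowed value ℏ/2:
ℏ/2 = 5.273e-35 J·s

Since ΔxΔp = 2.594e-35 J·s < 5.273e-35 J·s = ℏ/2,
the measurement violates the uncertainty principle.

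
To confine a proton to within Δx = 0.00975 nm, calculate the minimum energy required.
54.569 meV

Localizing a particle requires giving it sufficient momentum uncertainty:

1. From uncertainty principle: Δp ≥ ℏ/(2Δx)
   Δp_min = (1.055e-34 J·s) / (2 × 9.750e-12 m)
   Δp_min = 5.408e-24 kg·m/s

2. This momentum uncertainty corresponds to kinetic energy:
   KE ≈ (Δp)²/(2m) = (5.408e-24)²/(2 × 1.673e-27 kg)
   KE = 8.743e-21 J = 54.569 meV

Tighter localization requires more energy.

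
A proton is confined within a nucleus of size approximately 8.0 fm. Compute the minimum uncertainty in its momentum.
6.591 × 10^-21 kg·m/s

Using the Heisenberg uncertainty principle:
ΔxΔp ≥ ℏ/2

With Δx ≈ L = 8.000e-15 m (the confinement size):
Δp_min = ℏ/(2Δx)
Δp_min = (1.055e-34 J·s) / (2 × 8.000e-15 m)
Δp_min = 6.591e-21 kg·m/s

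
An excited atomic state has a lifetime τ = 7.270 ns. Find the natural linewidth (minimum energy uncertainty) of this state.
45.269 neV

Using the energy-time uncertainty principle:
ΔEΔt ≥ ℏ/2

The lifetime τ represents the time uncertainty Δt.
The natural linewidth (minimum energy uncertainty) is:

ΔE = ℏ/(2τ)
ΔE = (1.055e-34 J·s) / (2 × 7.270e-09 s)
ΔE = 7.253e-27 J = 45.269 neV

This natural linewidth limits the precision of spectroscopic measurements.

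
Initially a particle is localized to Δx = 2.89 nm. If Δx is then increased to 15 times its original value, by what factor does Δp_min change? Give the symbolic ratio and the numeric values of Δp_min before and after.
Original Δp_min = 1.825 × 10^-26 kg·m/s; new Δp'_min = 1.216 × 10^-27 kg·m/s; ratio Δp'_min/Δp_min = 1/15.

From the uncertainty principle ΔxΔp ≥ ℏ/2, the minimum momentum uncertainty is Δp_min = ℏ/(2Δx).

Original (Δx = 2.89 nm = 2.890e-09 m):
Δp_min = (1.055e-34 J·s)/(2 × 2.890e-09 m) = 1.825e-26 kg·m/s

When Δx → 15Δx:
Δp'_min = ℏ/(2 × 15Δx) = (1/15) × ℏ/(2Δx) = (1/15) × Δp_min
Δp'_min = 1/15 × 1.825e-26 kg·m/s = 1.216e-27 kg·m/s

Since Δp_min ∝ 1/Δx, when Δx is increased to 15 times its original value, Δp_min decreases to 1/15 of its original value.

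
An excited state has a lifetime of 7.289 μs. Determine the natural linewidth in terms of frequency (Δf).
10.917 kHz

Using the energy-time uncertainty principle and E = hf:
ΔEΔt ≥ ℏ/2
hΔf·Δt ≥ ℏ/2

The minimum frequency uncertainty is:
Δf = ℏ/(2hτ) = 1/(4πτ)
Δf = 1/(4π × 7.289e-06 s)
Δf = 1.092e+04 Hz = 10.917 kHz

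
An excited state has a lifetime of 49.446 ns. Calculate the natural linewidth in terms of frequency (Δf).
1.609 MHz

Using the energy-time uncertainty principle and E = hf:
ΔEΔt ≥ ℏ/2
hΔf·Δt ≥ ℏ/2

The minimum frequency uncertainty is:
Δf = ℏ/(2hτ) = 1/(4πτ)
Δf = 1/(4π × 4.945e-08 s)
Δf = 1.609e+06 Hz = 1.609 MHz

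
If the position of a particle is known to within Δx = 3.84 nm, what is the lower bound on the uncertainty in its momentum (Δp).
1.373 × 10^-26 kg·m/s

Using the Heisenberg uncertainty principle:
ΔxΔp ≥ ℏ/2

The minimum uncertainty in momentum is:
Δp_min = ℏ/(2Δx)
Δp_min = (1.055e-34 J·s) / (2 × 3.840e-09 m)
Δp_min = 1.373e-26 kg·m/s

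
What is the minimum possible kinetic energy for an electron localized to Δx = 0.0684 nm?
2.036 eV

Localizing a particle requires giving it sufficient momentum uncertainty:

1. From uncertainty principle: Δp ≥ ℏ/(2Δx)
   Δp_min = (1.055e-34 J·s) / (2 × 6.840e-11 m)
   Δp_min = 7.709e-25 kg·m/s

2. This momentum uncertainty corresponds to kinetic energy:
   KE ≈ (Δp)²/(2m) = (7.709e-25)²/(2 × 9.109e-31 kg)
   KE = 3.262e-19 J = 2.036 eV

Tighter localization requires more energy.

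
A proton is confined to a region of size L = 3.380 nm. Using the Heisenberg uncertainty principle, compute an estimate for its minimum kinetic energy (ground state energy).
454.068 neV

Using the uncertainty principle to estimate ground state energy:

1. The position uncertainty is approximately the confinement size:
   Δx ≈ L = 3.380e-09 m

2. From ΔxΔp ≥ ℏ/2, the minimum momentum uncertainty is:
   Δp ≈ ℏ/(2L) = 1.560e-26 kg·m/s

3. The kinetic energy is approximately:
   KE ≈ (Δp)²/(2m) = (1.560e-26)²/(2 × 1.673e-27 kg)
   KE ≈ 7.275e-26 J = 454.068 neV

This is an order-of-magnitude estimate of the ground state energy.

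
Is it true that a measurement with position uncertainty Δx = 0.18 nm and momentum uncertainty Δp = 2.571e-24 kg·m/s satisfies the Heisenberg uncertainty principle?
Yes, it satisfies the uncertainty principle.

Calculate the product ΔxΔp:
ΔxΔp = (1.800e-10 m) × (2.571e-24 kg·m/s)
ΔxΔp = 4.628e-34 J·s

Compare to the minimum allowed value ℏ/2:
ℏ/2 = 5.273e-35 J·s

Since ΔxΔp = 4.628e-34 J·s ≥ 5.273e-35 J·s = ℏ/2,
the measurement satisfies the uncertainty principle.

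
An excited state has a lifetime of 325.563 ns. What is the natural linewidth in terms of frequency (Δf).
244.430 kHz

Using the energy-time uncertainty principle and E = hf:
ΔEΔt ≥ ℏ/2
hΔf·Δt ≥ ℏ/2

The minimum frequency uncertainty is:
Δf = ℏ/(2hτ) = 1/(4πτ)
Δf = 1/(4π × 3.256e-07 s)
Δf = 2.444e+05 Hz = 244.430 kHz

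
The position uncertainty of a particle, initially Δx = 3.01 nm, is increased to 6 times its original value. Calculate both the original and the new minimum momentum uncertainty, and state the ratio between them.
Original Δp_min = 1.752 × 10^-26 kg·m/s; new Δp'_min = 2.920 × 10^-27 kg·m/s; ratio Δp'_min/Δp_min = 1/6.

From the uncertainty principle ΔxΔp ≥ ℏ/2, the minimum momentum uncertainty is Δp_min = ℏ/(2Δx).

Original (Δx = 3.01 nm = 3.010e-09 m):
Δp_min = (1.055e-34 J·s)/(2 × 3.010e-09 m) = 1.752e-26 kg·m/s

When Δx → 6Δx:
Δp'_min = ℏ/(2 × 6Δx) = (1/6) × ℏ/(2Δx) = (1/6) × Δp_min
Δp'_min = 1/6 × 1.752e-26 kg·m/s = 2.920e-27 kg·m/s

Since Δp_min ∝ 1/Δx, when Δx is increased to 6 times its original value, Δp_min decreases to 1/6 of its original value.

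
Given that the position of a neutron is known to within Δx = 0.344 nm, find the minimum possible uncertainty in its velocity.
91.515 m/s

Using the Heisenberg uncertainty principle and Δp = mΔv:
ΔxΔp ≥ ℏ/2
Δx(mΔv) ≥ ℏ/2

The minimum uncertainty in velocity is:
Δv_min = ℏ/(2mΔx)
Δv_min = (1.055e-34 J·s) / (2 × 1.675e-27 kg × 3.440e-10 m)
Δv_min = 9.151e+01 m/s = 91.515 m/s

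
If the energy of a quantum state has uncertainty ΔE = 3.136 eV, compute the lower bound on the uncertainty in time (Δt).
104.945 as

Using the energy-time uncertainty principle:
ΔEΔt ≥ ℏ/2

The minimum uncertainty in time is:
Δt_min = ℏ/(2ΔE)
Δt_min = (1.055e-34 J·s) / (2 × 5.024e-19 J)
Δt_min = 1.049e-16 s = 104.945 as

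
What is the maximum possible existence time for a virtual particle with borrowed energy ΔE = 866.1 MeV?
3.800 × 10^-25 s

Using the energy-time uncertainty principle:
ΔEΔt ≥ ℏ/2

For a virtual particle borrowing energy ΔE, the maximum lifetime is:
Δt_max = ℏ/(2ΔE)

Converting energy:
ΔE = 866.1 MeV = 1.388e-10 J

Δt_max = (1.055e-34 J·s) / (2 × 1.388e-10 J)
Δt_max = 3.800e-25 s = 3.800 × 10^-25 s

Virtual particles with higher borrowed energy exist for shorter times.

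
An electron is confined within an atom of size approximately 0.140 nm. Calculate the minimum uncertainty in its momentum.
3.766 × 10^-25 kg·m/s

Using the Heisenberg uncertainty principle:
ΔxΔp ≥ ℏ/2

With Δx ≈ L = 1.400e-10 m (the confinement size):
Δp_min = ℏ/(2Δx)
Δp_min = (1.055e-34 J·s) / (2 × 1.400e-10 m)
Δp_min = 3.766e-25 kg·m/s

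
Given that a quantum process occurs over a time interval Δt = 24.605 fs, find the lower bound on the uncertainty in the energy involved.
13.376 meV

Using the energy-time uncertainty principle:
ΔEΔt ≥ ℏ/2

The minimum uncertainty in energy is:
ΔE_min = ℏ/(2Δt)
ΔE_min = (1.055e-34 J·s) / (2 × 2.460e-14 s)
ΔE_min = 2.143e-21 J = 13.376 meV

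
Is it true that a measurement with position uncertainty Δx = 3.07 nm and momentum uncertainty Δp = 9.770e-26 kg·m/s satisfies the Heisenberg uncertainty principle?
Yes, it satisfies the uncertainty principle.

Calculate the product ΔxΔp:
ΔxΔp = (3.070e-09 m) × (9.770e-26 kg·m/s)
ΔxΔp = 2.999e-34 J·s

Compare to the minimum allowed value ℏ/2:
ℏ/2 = 5.273e-35 J·s

Since ΔxΔp = 2.999e-34 J·s ≥ 5.273e-35 J·s = ℏ/2,
the measurement satisfies the uncertainty principle.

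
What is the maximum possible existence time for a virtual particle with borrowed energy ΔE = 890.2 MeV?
3.697 × 10^-25 s

Using the energy-time uncertainty principle:
ΔEΔt ≥ ℏ/2

For a virtual particle borrowing energy ΔE, the maximum lifetime is:
Δt_max = ℏ/(2ΔE)

Converting energy:
ΔE = 890.2 MeV = 1.426e-10 J

Δt_max = (1.055e-34 J·s) / (2 × 1.426e-10 J)
Δt_max = 3.697e-25 s = 3.697 × 10^-25 s

Virtual particles with higher borrowed energy exist for shorter times.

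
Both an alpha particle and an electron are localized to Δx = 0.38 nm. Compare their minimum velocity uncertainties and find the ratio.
The electron has the larger minimum velocity uncertainty, by a ratio of 7294.3.

For both particles, Δp_min = ℏ/(2Δx) = 1.388e-25 kg·m/s (same for both).

The velocity uncertainty is Δv = Δp/m:
- alpha particle: Δv = 1.388e-25 / 6.645e-27 = 2.088e+01 m/s = 20.883 m/s
- electron: Δv = 1.388e-25 / 9.109e-31 = 1.523e+05 m/s = 152.326 km/s

Ratio: 1.523e+05 / 2.088e+01 = 7294.3

The lighter particle has larger velocity uncertainty because Δv ∝ 1/m.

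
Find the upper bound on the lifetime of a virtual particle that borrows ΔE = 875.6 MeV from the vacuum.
3.759 × 10^-25 s

Using the energy-time uncertainty principle:
ΔEΔt ≥ ℏ/2

For a virtual particle borrowing energy ΔE, the maximum lifetime is:
Δt_max = ℏ/(2ΔE)

Converting energy:
ΔE = 875.6 MeV = 1.403e-10 J

Δt_max = (1.055e-34 J·s) / (2 × 1.403e-10 J)
Δt_max = 3.759e-25 s = 3.759 × 10^-25 s

Virtual particles with higher borrowed energy exist for shorter times.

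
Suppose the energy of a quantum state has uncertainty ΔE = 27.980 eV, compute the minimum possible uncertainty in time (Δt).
11.762 as

Using the energy-time uncertainty principle:
ΔEΔt ≥ ℏ/2

The minimum uncertainty in time is:
Δt_min = ℏ/(2ΔE)
Δt_min = (1.055e-34 J·s) / (2 × 4.483e-18 J)
Δt_min = 1.176e-17 s = 11.762 as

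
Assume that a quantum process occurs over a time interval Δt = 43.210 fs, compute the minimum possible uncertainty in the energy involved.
7.616 meV

Using the energy-time uncertainty principle:
ΔEΔt ≥ ℏ/2

The minimum uncertainty in energy is:
ΔE_min = ℏ/(2Δt)
ΔE_min = (1.055e-34 J·s) / (2 × 4.321e-14 s)
ΔE_min = 1.220e-21 J = 7.616 meV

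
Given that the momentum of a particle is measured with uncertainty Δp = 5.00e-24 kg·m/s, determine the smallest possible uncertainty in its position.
10.546 pm

Using the Heisenberg uncertainty principle:
ΔxΔp ≥ ℏ/2

The minimum uncertainty in position is:
Δx_min = ℏ/(2Δp)
Δx_min = (1.055e-34 J·s) / (2 × 5.000e-24 kg·m/s)
Δx_min = 1.055e-11 m = 10.546 pm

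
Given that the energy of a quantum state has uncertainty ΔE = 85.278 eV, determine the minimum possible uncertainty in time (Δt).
3.859 as

Using the energy-time uncertainty principle:
ΔEΔt ≥ ℏ/2

The minimum uncertainty in time is:
Δt_min = ℏ/(2ΔE)
Δt_min = (1.055e-34 J·s) / (2 × 1.366e-17 J)
Δt_min = 3.859e-18 s = 3.859 as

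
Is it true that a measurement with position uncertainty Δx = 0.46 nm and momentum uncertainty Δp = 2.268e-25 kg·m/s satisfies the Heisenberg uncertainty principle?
Yes, it satisfies the uncertainty principle.

Calculate the product ΔxΔp:
ΔxΔp = (4.600e-10 m) × (2.268e-25 kg·m/s)
ΔxΔp = 1.043e-34 J·s

Compare to the minimum allowed value ℏ/2:
ℏ/2 = 5.273e-35 J·s

Since ΔxΔp = 1.043e-34 J·s ≥ 5.273e-35 J·s = ℏ/2,
the measurement satisfies the uncertainty principle.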